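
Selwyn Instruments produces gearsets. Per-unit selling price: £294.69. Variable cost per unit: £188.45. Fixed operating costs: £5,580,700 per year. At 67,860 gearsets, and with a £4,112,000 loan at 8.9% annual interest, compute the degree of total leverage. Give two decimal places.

5.71

At 67,860 units, contribution = 67,860 × £106.24 = £7,209,446.40.
Operating income = contribution − fixed costs = £7,209,446.40 − £5,580,700 = £1,628,746.40. Interest = £365,968.00, so EBIT − I = £1,262,778.40.
Degree of total leverage = total CM / (EBIT − interest) = £7,209,446.40 / £1,262,778.40 = 5.7092.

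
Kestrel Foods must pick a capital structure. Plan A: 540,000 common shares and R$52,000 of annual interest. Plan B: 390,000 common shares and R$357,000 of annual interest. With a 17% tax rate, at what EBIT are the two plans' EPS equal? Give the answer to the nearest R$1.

At indifference, (EBIT − 52,000)(1 − t)/540,000 = (EBIT − 357,000)(1 − t)/390,000.
The (1 − t) factor cancels: (EBIT − 52,000) × 390,000 = (EBIT − 357,000) × 540,000.
EBIT × (540,000 − 390,000) = 357,000 × 540,000 − 52,000 × 390,000 = 172,500,000,000, so EBIT = 172,500,000,000 ÷ 150,000 = 1,150,000.00.

R$1,150,000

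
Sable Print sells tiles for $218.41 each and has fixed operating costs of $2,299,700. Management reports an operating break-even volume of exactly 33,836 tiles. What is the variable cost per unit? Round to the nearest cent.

$150.44

Contribution per unit must be FC / Q = $2,299,700 / 33,836 = $67.9661.
Hence VC = price − CM = $218.41 − $67.9661 = $150.44.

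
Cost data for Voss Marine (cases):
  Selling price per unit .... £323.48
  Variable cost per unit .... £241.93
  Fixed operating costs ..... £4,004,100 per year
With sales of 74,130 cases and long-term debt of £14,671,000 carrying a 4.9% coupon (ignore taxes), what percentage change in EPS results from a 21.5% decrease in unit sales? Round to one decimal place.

-98.3%

Contribution at this volume is 74,130 × £81.55 = £6,045,301.50.
EBIT = £6,045,301.50 − £4,004,100 = £2,041,201.50.
After interest of £718,879.00, pre-tax earnings = £1,322,322.50.
Degree of combined leverage = contribution ÷ (EBIT − I) = £6,045,301.50 ÷ £1,322,322.50 = 4.5717.
EPS therefore changes by 4.5717 × (-21.5%) = -98.3%.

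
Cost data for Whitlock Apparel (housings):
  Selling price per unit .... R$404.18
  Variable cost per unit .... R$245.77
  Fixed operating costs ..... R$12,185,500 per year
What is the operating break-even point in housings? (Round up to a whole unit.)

76,924 housings

Each unit contributes R$404.18 − R$245.77 = R$158.41.
Break-even Q = R$12,185,500 / R$158.41 = 76,923.81 → 76,924 housings.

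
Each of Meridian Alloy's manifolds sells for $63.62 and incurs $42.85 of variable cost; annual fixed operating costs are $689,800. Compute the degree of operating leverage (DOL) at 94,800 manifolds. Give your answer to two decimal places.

1.54

Total contribution margin = 94,800 × $20.77 = $1,968,996.00.
EBIT = $1,968,996.00 − $689,800 = $1,279,196.00.
DOL = contribution ÷ EBIT = $1,968,996.00 ÷ $1,279,196.00 = 1.5392.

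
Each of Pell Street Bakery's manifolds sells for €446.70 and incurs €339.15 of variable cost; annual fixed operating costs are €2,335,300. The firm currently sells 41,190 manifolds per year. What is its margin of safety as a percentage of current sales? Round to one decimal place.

47.3%

Unit CM = price − variable cost = €446.70 − €339.15 = €107.55. Break-even units = €2,335,300 ÷ €107.55 = 21,713.62; break-even revenue = 21,713.62 × €446.70 = €9,699,474.76.
Current sales = 41,190 × €446.70 = €18,399,573.00.
Margin of safety = (€18,399,573.00 − €9,699,474.76) ÷ €18,399,573.00 = 47.3%.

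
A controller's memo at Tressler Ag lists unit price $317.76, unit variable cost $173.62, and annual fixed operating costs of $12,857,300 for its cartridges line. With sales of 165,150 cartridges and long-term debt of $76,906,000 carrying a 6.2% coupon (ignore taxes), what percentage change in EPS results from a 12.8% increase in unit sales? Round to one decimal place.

At 165,150 units, contribution = 165,150 × $144.14 = $23,804,721.00.
Subtracting fixed costs: EBIT = $23,804,721.00 − $12,857,300 = $10,947,421.00.
Interest = $4,768,172.00, so EBIT − I = $6,179,249.00.
DCL = total CM / (EBIT − I) = $23,804,721.00 / $6,179,249.00 = 3.8524.
%ΔEPS = DCL × %ΔSales = 3.8524 × +12.8% = +49.3%.

+49.3%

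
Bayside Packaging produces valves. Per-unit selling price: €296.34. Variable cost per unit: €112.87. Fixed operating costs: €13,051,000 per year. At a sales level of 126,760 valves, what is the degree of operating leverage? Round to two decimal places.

Contribution at this volume is 126,760 × €183.47 = €23,256,657.20.
Operating income = contribution − fixed costs = €23,256,657.20 − €13,051,000 = €10,205,657.20.
DOL = contribution ÷ EBIT = €23,256,657.20 ÷ €10,205,657.20 = 2.2788.

2.28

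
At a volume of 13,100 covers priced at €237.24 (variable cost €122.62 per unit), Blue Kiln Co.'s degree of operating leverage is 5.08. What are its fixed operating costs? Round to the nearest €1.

€1,205,947

Contribution at this volume is 13,100 × €114.62 = €1,501,522.00.
Since DOL = CM ÷ EBIT, EBIT = €1,501,522.00 ÷ 5.08 = €295,575.20.
Fixed costs = CM − EBIT = €1,501,522.00 − €295,575.20 = €1,205,947.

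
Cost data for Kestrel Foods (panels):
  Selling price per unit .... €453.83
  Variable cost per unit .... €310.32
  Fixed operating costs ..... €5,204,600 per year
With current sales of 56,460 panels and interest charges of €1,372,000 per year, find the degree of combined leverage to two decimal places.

At 56,460 units, contribution = 56,460 × €143.51 = €8,102,574.60.
EBIT = €8,102,574.60 − €5,204,600 = €2,897,974.60. Interest = €1,372,000.00.
DOL = €8,102,574.60 ÷ €2,897,974.60 = 2.7959; DFL = €2,897,974.60 ÷ €1,525,974.60 = 1.8991.
Combined leverage = 2.7959 × 1.8991 = 5.3097.

5.31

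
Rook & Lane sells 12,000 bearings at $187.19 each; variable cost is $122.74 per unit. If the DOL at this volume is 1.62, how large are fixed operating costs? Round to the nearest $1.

$295,993

Contribution at this volume is 12,000 × $64.45 = $773,400.00.
DOL = contribution / EBIT, so EBIT = $773,400.00 / 1.62 = $477,407.41.
Fixed costs = CM − EBIT = $773,400.00 − $477,407.41 = $295,993.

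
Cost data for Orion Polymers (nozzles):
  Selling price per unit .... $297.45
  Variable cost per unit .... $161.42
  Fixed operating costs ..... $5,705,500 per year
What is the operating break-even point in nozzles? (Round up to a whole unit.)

Each unit contributes $297.45 − $161.42 = $136.03.
Break-even Q = $5,705,500 / $136.03 = 41,942.95 → 41,943 nozzles.

41,943 nozzles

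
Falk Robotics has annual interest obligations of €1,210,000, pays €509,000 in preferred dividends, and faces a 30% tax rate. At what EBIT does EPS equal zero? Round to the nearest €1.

€1,937,143

Grossing the preferred dividend up to pre-tax terms: €509,000 / (1 − 0.30) = €727,142.86.
Financial break-even EBIT = interest + D_p ÷ (1 − t) = €1,210,000 + €727,142.86 = €1,937,142.86.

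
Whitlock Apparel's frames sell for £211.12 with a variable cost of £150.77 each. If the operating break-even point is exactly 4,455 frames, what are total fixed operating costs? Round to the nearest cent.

Contribution margin per unit = £211.12 − £150.77 = £60.35.
Since BE = FC / CM, FC = 4,455 × £60.35 = £268,859.25.

£268,859.25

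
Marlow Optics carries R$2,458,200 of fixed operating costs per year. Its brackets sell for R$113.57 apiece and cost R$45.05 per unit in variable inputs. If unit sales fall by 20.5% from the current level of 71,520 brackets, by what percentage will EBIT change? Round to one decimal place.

At 71,520 units, contribution = 71,520 × R$68.52 = R$4,900,550.40.
Subtracting fixed costs: EBIT = R$4,900,550.40 − R$2,458,200 = R$2,442,350.40.
Degree of operating leverage = R$4,900,550.40 / R$2,442,350.40 = 2.0065.
Operating income changes by 2.0065 × -20.5% = -41.1%.

-41.1%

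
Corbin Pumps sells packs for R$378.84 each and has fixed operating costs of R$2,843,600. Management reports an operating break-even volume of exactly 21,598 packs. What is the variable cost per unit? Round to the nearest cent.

R$247.18

Contribution per unit must be FC / Q = R$2,843,600 / 21,598 = R$131.6603.
Hence VC = price − CM = R$378.84 − R$131.6603 = R$247.18.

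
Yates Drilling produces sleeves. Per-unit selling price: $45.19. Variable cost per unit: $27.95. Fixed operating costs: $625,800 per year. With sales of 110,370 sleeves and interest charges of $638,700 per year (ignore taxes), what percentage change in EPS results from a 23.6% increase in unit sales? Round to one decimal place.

+70.4%

At 110,370 units, contribution = 110,370 × $17.24 = $1,902,778.80.
Subtracting fixed costs: EBIT = $1,902,778.80 − $625,800 = $1,276,978.80.
Interest = $638,700.00, so EBIT − I = $638,278.80.
DCL = total CM / (EBIT − I) = $1,902,778.80 / $638,278.80 = 2.9811.
EPS therefore changes by 2.9811 × (+23.6%) = +70.4%.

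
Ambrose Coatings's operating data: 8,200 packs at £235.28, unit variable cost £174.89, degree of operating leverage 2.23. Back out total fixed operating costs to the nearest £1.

£273,136

Total contribution margin = 8,200 × £60.39 = £495,198.00.
DOL = contribution / EBIT, so EBIT = £495,198.00 / 2.23 = £222,061.88.
And FC = contribution − EBIT = £495,198.00 − £222,061.88 = £273,136.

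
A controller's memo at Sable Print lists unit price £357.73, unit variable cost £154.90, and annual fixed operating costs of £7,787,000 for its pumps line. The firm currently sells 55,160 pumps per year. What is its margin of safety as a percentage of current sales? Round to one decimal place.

Each unit contributes £357.73 − £154.90 = £202.83. Break-even units = £7,787,000 ÷ £202.83 = 38,391.76; break-even revenue = 38,391.76 × £357.73 = £13,733,883.10.
Actual sales revenue = 55,160 × £357.73 = £19,732,386.80.
Margin of safety = (£19,732,386.80 − £13,733,883.10) ÷ £19,732,386.80 = 30.4%.

30.4%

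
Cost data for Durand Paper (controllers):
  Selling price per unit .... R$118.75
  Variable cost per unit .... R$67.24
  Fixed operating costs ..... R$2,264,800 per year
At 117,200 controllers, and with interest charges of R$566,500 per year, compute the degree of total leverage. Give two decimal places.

Total contribution margin = 117,200 × R$51.51 = R$6,036,972.00.
Subtracting fixed costs: EBIT = R$6,036,972.00 − R$2,264,800 = R$3,772,172.00. Interest = R$566,500.00.
DOL = R$6,036,972.00 ÷ R$3,772,172.00 = 1.6004; DFL = R$3,772,172.00 ÷ R$3,205,672.00 = 1.1767.
DCL = DOL × DFL = 1.6004 × 1.1767 = 1.8832.

1.88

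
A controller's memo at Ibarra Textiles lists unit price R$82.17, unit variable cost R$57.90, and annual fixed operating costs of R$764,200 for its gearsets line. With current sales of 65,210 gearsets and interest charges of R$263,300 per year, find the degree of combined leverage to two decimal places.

2.85

Contribution at this volume is 65,210 × R$24.27 = R$1,582,646.70.
Operating income = contribution − fixed costs = R$1,582,646.70 − R$764,200 = R$818,446.70. Interest = R$263,300.00.
DOL = R$1,582,646.70 ÷ R$818,446.70 = 1.9337; DFL = R$818,446.70 ÷ R$555,146.70 = 1.4743.
DCL = DOL × DFL = 1.9337 × 1.4743 = 2.8509.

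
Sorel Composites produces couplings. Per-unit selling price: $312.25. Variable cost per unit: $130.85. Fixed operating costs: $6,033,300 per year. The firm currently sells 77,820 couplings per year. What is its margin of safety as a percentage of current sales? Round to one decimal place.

57.3%

Unit CM = price − variable cost = $312.25 − $130.85 = $181.40. Break-even units = $6,033,300 ÷ $181.40 = 33,259.65; break-even revenue = 33,259.65 × $312.25 = $10,385,324.83.
Actual sales revenue = 77,820 × $312.25 = $24,299,295.00.
Margin of safety = ($24,299,295.00 − $10,385,324.83) ÷ $24,299,295.00 = 57.3%.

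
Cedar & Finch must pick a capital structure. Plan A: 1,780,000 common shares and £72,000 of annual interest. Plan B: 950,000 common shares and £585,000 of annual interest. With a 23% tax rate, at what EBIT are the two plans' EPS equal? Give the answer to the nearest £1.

£1,172,169

At indifference, (EBIT − 72,000)(1 − t)/1,780,000 = (EBIT − 585,000)(1 − t)/950,000.
The (1 − t) factor cancels: (EBIT − 72,000) × 950,000 = (EBIT − 585,000) × 1,780,000.
EBIT × (1,780,000 − 950,000) = 585,000 × 1,780,000 − 72,000 × 950,000 = 972,900,000,000, so EBIT = 972,900,000,000 ÷ 830,000 = 1,172,168.67.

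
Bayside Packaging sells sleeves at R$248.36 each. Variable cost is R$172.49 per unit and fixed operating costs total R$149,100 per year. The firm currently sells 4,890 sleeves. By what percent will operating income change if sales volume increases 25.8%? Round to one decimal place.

Total contribution margin = 4,890 × R$75.87 = R$371,004.30.
EBIT = R$371,004.30 − R$149,100 = R$221,904.30.
So DOL = total CM / EBIT = R$371,004.30 / R$221,904.30 = 1.6719.
So EBIT moves 1.6719 × (+25.8%) = +43.1%.

+43.1%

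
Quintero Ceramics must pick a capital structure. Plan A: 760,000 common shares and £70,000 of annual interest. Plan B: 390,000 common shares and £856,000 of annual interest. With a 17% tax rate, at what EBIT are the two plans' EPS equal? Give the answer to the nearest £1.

Set EPS_A = EPS_B: (EBIT − £70,000)(1 − 0.17) ÷ 760,000 = (EBIT − £856,000)(1 − 0.17) ÷ 390,000.
Cancelling (1 − t) and cross-multiplying: 390,000·(EBIT − 70,000) = 760,000·(EBIT − 856,000).
EBIT × (760,000 − 390,000) = 856,000 × 760,000 − 70,000 × 390,000 = 623,260,000,000, so EBIT = 623,260,000,000 ÷ 370,000 = 1,684,486.49.

£1,684,486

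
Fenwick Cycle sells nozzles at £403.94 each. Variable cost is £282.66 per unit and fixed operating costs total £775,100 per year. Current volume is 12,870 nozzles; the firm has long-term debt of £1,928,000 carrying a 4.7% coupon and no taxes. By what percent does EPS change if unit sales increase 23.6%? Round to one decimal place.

Contribution at this volume is 12,870 × £121.28 = £1,560,873.60.
Subtracting fixed costs: EBIT = £1,560,873.60 − £775,100 = £785,773.60.
Interest = £90,616.00, so EBIT − I = £695,157.60.
Degree of combined leverage = contribution ÷ (EBIT − I) = £1,560,873.60 ÷ £695,157.60 = 2.2454.
%ΔEPS = DCL × %ΔSales = 2.2454 × +23.6% = +53.0%.

+53.0%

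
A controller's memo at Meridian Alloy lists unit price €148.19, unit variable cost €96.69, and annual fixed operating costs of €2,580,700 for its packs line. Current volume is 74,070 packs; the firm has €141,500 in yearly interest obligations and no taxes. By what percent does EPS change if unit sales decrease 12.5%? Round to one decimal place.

-43.6%

At 74,070 units, contribution = 74,070 × €51.50 = €3,814,605.00.
Subtracting fixed costs: EBIT = €3,814,605.00 − €2,580,700 = €1,233,905.00.
Interest = €141,500.00, so EBIT − I = €1,092,405.00.
DCL = total CM / (EBIT − I) = €3,814,605.00 / €1,092,405.00 = 3.4919.
%ΔEPS = DCL × %ΔSales = 3.4919 × -12.5% = -43.6%.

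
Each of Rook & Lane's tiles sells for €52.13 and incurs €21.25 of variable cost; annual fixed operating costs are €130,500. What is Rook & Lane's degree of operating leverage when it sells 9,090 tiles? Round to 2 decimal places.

1.87

At 9,090 units, contribution = 9,090 × €30.88 = €280,699.20.
EBIT = €280,699.20 − €130,500 = €150,199.20.
DOL = contribution ÷ EBIT = €280,699.20 ÷ €150,199.20 = 1.8688.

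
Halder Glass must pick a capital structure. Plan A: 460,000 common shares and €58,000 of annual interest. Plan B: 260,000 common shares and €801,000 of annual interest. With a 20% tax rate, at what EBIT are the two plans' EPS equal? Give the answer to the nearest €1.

At indifference, (EBIT − 58,000)(1 − t)/460,000 = (EBIT − 801,000)(1 − t)/260,000.
Cancelling (1 − t) and cross-multiplying: 260,000·(EBIT − 58,000) = 460,000·(EBIT − 801,000).
EBIT × (460,000 − 260,000) = 801,000 × 460,000 − 58,000 × 260,000 = 353,380,000,000, so EBIT = 353,380,000,000 ÷ 200,000 = 1,766,900.00.

€1,766,900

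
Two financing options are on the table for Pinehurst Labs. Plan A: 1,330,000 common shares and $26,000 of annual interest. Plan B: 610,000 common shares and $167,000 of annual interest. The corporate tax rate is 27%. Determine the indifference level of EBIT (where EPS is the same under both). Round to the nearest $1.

At indifference, (EBIT − 26,000)(1 − t)/1,330,000 = (EBIT − 167,000)(1 − t)/610,000.
The (1 − t) factor cancels: (EBIT − 26,000) × 610,000 = (EBIT − 167,000) × 1,330,000.
Solving, EBIT = (167,000·1,330,000 − 26,000·610,000) / (1,330,000 − 610,000) = 206,250,000,000 / 720,000 = 286,458.33.

$286,458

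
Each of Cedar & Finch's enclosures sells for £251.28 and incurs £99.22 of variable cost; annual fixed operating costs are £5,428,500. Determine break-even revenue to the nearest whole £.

£8,970,627

CM per unit = £251.28 − £99.22 = £152.06; CM ratio = £152.06 / £251.28 = 0.6051.
Break-even sales = FC ÷ CM ratio = £5,428,500 × £251.28 / £152.06 = £8,970,627.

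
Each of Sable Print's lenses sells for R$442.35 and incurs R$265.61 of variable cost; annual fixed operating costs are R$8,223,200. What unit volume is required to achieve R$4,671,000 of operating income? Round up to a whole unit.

72,956 lenses

Contribution margin per unit = R$442.35 − R$265.61 = R$176.74.
Required volume = (fixed costs + target profit) ÷ CM = (R$8,223,200 + R$4,671,000) ÷ R$176.74 = 72,955.75, so 72,956 lenses.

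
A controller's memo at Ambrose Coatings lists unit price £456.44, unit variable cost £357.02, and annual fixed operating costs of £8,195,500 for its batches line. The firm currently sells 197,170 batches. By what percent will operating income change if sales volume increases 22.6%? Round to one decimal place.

At 197,170 units, contribution = 197,170 × £99.42 = £19,602,641.40.
Subtracting fixed costs: EBIT = £19,602,641.40 − £8,195,500 = £11,407,141.40.
So DOL = total CM / EBIT = £19,602,641.40 / £11,407,141.40 = 1.7185.
%ΔEBIT = DOL × %ΔSales = 1.7185 × +22.6% = +38.8%.

+38.8%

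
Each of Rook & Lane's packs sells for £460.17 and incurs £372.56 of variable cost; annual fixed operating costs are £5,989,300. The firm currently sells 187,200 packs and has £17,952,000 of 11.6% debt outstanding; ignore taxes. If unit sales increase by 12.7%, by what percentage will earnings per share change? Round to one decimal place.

At 187,200 units, contribution = 187,200 × £87.61 = £16,400,592.00.
Operating income = contribution − fixed costs = £16,400,592.00 − £5,989,300 = £10,411,292.00.
Interest = £2,082,432.00, so EBIT − I = £8,328,860.00.
DCL = total CM / (EBIT − I) = £16,400,592.00 / £8,328,860.00 = 1.9691.
EPS therefore changes by 1.9691 × (+12.7%) = +25.0%.

+25.0%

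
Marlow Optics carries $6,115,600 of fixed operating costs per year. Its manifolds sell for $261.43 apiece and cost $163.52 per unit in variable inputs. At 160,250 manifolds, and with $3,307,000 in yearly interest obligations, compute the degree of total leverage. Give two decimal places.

2.50

Contribution at this volume is 160,250 × $97.91 = $15,690,077.50.
EBIT = $15,690,077.50 − $6,115,600 = $9,574,477.50. Interest = $3,307,000.00.
DOL = $15,690,077.50 ÷ $9,574,477.50 = 1.6387; DFL = $9,574,477.50 ÷ $6,267,477.50 = 1.5276.
DCL = DOL × DFL = 1.6387 × 1.5276 = 2.5033.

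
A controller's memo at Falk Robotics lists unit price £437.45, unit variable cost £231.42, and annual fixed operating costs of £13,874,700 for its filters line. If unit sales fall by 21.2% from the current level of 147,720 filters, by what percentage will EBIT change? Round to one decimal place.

At 147,720 units, contribution = 147,720 × £206.03 = £30,434,751.60.
Operating income = contribution − fixed costs = £30,434,751.60 − £13,874,700 = £16,560,051.60.
DOL = contribution ÷ EBIT = £30,434,751.60 ÷ £16,560,051.60 = 1.8378.
So EBIT moves 1.8378 × (-21.2%) = -39.0%.

-39.0%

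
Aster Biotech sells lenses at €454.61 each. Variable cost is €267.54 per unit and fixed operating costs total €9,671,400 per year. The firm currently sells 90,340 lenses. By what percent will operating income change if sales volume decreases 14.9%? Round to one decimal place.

-34.8%

Total contribution margin = 90,340 × €187.07 = €16,899,903.80.
EBIT = €16,899,903.80 − €9,671,400 = €7,228,503.80.
Degree of operating leverage = €16,899,903.80 / €7,228,503.80 = 2.3380.
So EBIT moves 2.3380 × (-14.9%) = -34.8%.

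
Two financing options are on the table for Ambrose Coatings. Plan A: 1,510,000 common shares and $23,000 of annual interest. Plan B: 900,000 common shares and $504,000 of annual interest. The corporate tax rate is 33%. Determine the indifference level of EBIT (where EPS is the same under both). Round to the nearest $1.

$1,213,672

At indifference, (EBIT − 23,000)(1 − t)/1,510,000 = (EBIT − 504,000)(1 − t)/900,000.
Cancelling (1 − t) and cross-multiplying: 900,000·(EBIT − 23,000) = 1,510,000·(EBIT − 504,000).
Solving, EBIT = (504,000·1,510,000 − 23,000·900,000) / (1,510,000 − 900,000) = 740,340,000,000 / 610,000 = 1,213,672.13.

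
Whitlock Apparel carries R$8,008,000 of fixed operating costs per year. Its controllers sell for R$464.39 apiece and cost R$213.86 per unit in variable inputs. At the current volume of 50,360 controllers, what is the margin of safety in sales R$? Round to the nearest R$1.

Each unit contributes R$464.39 − R$213.86 = R$250.53. Break-even units = R$8,008,000 ÷ R$250.53 = 31,964.24; break-even revenue = 31,964.24 × R$464.39 = R$14,843,871.47.
Actual sales revenue = 50,360 × R$464.39 = R$23,386,680.40.
Margin of safety = R$23,386,680.40 − R$14,843,871.47 = R$8,542,809.

R$8,542,809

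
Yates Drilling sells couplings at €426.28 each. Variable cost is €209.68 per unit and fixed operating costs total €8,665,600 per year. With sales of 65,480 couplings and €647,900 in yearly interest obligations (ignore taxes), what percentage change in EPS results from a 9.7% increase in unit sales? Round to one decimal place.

Contribution at this volume is 65,480 × €216.60 = €14,182,968.00.
EBIT = €14,182,968.00 − €8,665,600 = €5,517,368.00.
Interest = €647,900.00, so EBIT − I = €4,869,468.00.
Degree of combined leverage = contribution ÷ (EBIT − I) = €14,182,968.00 ÷ €4,869,468.00 = 2.9126.
%ΔEPS = DCL × %ΔSales = 2.9126 × +9.7% = +28.3%.

+28.3%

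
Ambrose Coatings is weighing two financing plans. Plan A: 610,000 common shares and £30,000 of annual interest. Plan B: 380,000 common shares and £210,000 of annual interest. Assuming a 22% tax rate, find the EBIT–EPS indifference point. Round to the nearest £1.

Set EPS_A = EPS_B: (EBIT − £30,000)(1 − 0.22) ÷ 610,000 = (EBIT − £210,000)(1 − 0.22) ÷ 380,000.
Cancelling (1 − t) and cross-multiplying: 380,000·(EBIT − 30,000) = 610,000·(EBIT − 210,000).
Solving, EBIT = (210,000·610,000 − 30,000·380,000) / (610,000 − 380,000) = 116,700,000,000 / 230,000 = 507,391.30.

£507,391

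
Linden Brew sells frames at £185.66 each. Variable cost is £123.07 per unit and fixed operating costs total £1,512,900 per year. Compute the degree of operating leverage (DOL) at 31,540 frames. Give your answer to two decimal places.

4.28

At 31,540 units, contribution = 31,540 × £62.59 = £1,974,088.60.
Operating income = contribution − fixed costs = £1,974,088.60 − £1,512,900 = £461,188.60.
Degree of operating leverage = £1,974,088.60 / £461,188.60 = 4.2804.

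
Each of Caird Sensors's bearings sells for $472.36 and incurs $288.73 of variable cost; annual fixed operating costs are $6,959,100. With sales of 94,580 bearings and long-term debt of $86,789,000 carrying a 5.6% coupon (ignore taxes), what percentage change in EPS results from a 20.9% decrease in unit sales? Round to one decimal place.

-65.4%

Contribution at this volume is 94,580 × $183.63 = $17,367,725.40.
EBIT = $17,367,725.40 − $6,959,100 = $10,408,625.40.
Interest = $4,860,184.00, so EBIT − I = $5,548,441.40.
Degree of combined leverage = contribution ÷ (EBIT − I) = $17,367,725.40 ÷ $5,548,441.40 = 3.1302.
EPS therefore changes by 3.1302 × (-20.9%) = -65.4%.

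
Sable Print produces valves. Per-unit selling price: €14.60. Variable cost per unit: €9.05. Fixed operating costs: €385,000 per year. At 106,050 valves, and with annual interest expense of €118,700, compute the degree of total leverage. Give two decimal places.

At 106,050 units, contribution = 106,050 × €5.55 = €588,577.50.
Subtracting fixed costs: EBIT = €588,577.50 − €385,000 = €203,577.50. Interest = €118,700.00, so EBIT − I = €84,877.50.
Degree of total leverage = total CM / (EBIT − interest) = €588,577.50 / €84,877.50 = 6.9344.

6.93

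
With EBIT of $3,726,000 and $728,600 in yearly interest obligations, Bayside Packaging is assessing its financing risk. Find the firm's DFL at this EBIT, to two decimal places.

1.24

Annual interest charges come to $728,600.00.
Degree of financial leverage = EBIT / (EBIT − interest) = $3,726,000 / $2,997,400.00 = 1.2431.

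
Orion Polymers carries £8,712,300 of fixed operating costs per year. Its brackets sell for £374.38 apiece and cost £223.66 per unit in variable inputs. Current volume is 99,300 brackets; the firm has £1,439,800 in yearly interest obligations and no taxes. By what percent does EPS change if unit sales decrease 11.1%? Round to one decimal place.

Total contribution margin = 99,300 × £150.72 = £14,966,496.00.
Subtracting fixed costs: EBIT = £14,966,496.00 − £8,712,300 = £6,254,196.00.
After interest of £1,439,800.00, pre-tax earnings = £4,814,396.00.
DCL = total CM / (EBIT − I) = £14,966,496.00 / £4,814,396.00 = 3.1087.
%ΔEPS = DCL × %ΔSales = 3.1087 × -11.1% = -34.5%.

-34.5%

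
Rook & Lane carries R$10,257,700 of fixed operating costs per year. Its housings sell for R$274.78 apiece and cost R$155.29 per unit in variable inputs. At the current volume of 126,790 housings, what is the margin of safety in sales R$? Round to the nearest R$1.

R$11,250,681

Each unit contributes R$274.78 − R$155.29 = R$119.49. Break-even units = R$10,257,700 ÷ R$119.49 = 85,845.68; break-even revenue = 85,845.68 × R$274.78 = R$23,588,675.25.
Current sales = 126,790 × R$274.78 = R$34,839,356.20.
Margin of safety = R$34,839,356.20 − R$23,588,675.25 = R$11,250,681.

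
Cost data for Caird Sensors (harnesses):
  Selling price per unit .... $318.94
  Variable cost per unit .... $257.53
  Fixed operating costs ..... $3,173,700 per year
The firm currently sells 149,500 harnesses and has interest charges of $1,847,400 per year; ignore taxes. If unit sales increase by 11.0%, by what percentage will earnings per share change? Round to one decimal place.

At 149,500 units, contribution = 149,500 × $61.41 = $9,180,795.00.
Subtracting fixed costs: EBIT = $9,180,795.00 − $3,173,700 = $6,007,095.00.
Interest = $1,847,400.00, so EBIT − I = $4,159,695.00.
Degree of combined leverage = contribution ÷ (EBIT − I) = $9,180,795.00 ÷ $4,159,695.00 = 2.2071.
EPS therefore changes by 2.2071 × (+11.0%) = +24.3%.

+24.3%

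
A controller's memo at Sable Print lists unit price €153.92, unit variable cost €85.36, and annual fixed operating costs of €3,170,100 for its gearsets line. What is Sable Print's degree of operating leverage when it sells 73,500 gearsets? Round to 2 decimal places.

2.70

Total contribution margin = 73,500 × €68.56 = €5,039,160.00.
EBIT = €5,039,160.00 − €3,170,100 = €1,869,060.00.
So DOL = total CM / EBIT = €5,039,160.00 / €1,869,060.00 = 2.6961.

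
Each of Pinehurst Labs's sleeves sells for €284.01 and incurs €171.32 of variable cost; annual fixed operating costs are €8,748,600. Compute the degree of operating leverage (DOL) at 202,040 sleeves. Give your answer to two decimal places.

Contribution at this volume is 202,040 × €112.69 = €22,767,887.60.
EBIT = €22,767,887.60 − €8,748,600 = €14,019,287.60.
DOL = contribution ÷ EBIT = €22,767,887.60 ÷ €14,019,287.60 = 1.6240.

1.62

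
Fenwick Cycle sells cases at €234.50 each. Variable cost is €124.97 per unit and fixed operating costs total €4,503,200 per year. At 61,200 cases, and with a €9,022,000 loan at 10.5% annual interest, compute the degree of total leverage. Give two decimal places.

Contribution at this volume is 61,200 × €109.53 = €6,703,236.00.
EBIT = €6,703,236.00 − €4,503,200 = €2,200,036.00. Interest = €947,310.00, so EBIT − I = €1,252,726.00.
Degree of total leverage = total CM / (EBIT − interest) = €6,703,236.00 / €1,252,726.00 = 5.3509.

5.35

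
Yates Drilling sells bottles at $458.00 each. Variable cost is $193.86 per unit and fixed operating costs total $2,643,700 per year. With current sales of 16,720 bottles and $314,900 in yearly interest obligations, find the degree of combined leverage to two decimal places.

3.03

At 16,720 units, contribution = 16,720 × $264.14 = $4,416,420.80.
Operating income = contribution − fixed costs = $4,416,420.80 − $2,643,700 = $1,772,720.80. Interest = $314,900.00, so EBIT − I = $1,457,820.80.
Degree of total leverage = total CM / (EBIT − interest) = $4,416,420.80 / $1,457,820.80 = 3.0295.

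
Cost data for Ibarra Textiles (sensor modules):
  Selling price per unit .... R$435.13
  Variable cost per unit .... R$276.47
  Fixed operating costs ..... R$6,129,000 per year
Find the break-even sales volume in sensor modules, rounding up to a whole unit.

Each unit contributes R$435.13 − R$276.47 = R$158.66.
Break-even volume = fixed costs ÷ CM per unit = R$6,129,000 ÷ R$158.66 = 38,629.77, so 38,630 sensor modules.

38,630 sensor modules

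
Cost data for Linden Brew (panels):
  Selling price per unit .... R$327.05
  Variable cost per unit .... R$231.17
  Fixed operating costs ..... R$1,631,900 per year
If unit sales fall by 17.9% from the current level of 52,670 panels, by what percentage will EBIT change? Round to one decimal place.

Contribution at this volume is 52,670 × R$95.88 = R$5,049,999.60.
Subtracting fixed costs: EBIT = R$5,049,999.60 − R$1,631,900 = R$3,418,099.60.
So DOL = total CM / EBIT = R$5,049,999.60 / R$3,418,099.60 = 1.4774.
Operating income changes by 1.4774 × -17.9% = -26.4%.

-26.4%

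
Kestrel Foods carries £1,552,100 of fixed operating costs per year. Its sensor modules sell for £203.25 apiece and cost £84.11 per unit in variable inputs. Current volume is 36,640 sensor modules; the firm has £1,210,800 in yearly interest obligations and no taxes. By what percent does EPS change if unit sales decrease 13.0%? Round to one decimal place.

Total contribution margin = 36,640 × £119.14 = £4,365,289.60.
Subtracting fixed costs: EBIT = £4,365,289.60 − £1,552,100 = £2,813,189.60.
Interest = £1,210,800.00, so EBIT − I = £1,602,389.60.
DCL = total CM / (EBIT − I) = £4,365,289.60 / £1,602,389.60 = 2.7242.
EPS therefore changes by 2.7242 × (-13.0%) = -35.4%.

-35.4%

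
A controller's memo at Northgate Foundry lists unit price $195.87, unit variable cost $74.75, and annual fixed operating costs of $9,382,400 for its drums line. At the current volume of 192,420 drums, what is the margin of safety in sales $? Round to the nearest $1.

$22,516,496

Contribution margin per unit = $195.87 − $74.75 = $121.12. Break-even units = $9,382,400 ÷ $121.12 = 77,463.67; break-even revenue = 77,463.67 × $195.87 = $15,172,809.51.
Actual sales revenue = 192,420 × $195.87 = $37,689,305.40.
Margin of safety = $37,689,305.40 − $15,172,809.51 = $22,516,496.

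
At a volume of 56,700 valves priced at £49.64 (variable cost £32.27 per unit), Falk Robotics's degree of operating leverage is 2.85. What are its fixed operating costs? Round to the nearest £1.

Total contribution margin = 56,700 × £17.37 = £984,879.00.
DOL = contribution / EBIT, so EBIT = £984,879.00 / 2.85 = £345,571.58.
Fixed costs = CM − EBIT = £984,879.00 − £345,571.58 = £639,307.

£639,307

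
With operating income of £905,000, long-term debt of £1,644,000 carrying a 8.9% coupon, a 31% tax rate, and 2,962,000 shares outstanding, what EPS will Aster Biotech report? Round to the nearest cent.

£0.18

Pre-tax income = £905,000 − £146,316.00 = £758,684.00.
After tax at 31%: net income = £758,684.00 × 0.69 = £523,491.96.
EPS = £523,491.96 ÷ 2,962,000 = £0.18.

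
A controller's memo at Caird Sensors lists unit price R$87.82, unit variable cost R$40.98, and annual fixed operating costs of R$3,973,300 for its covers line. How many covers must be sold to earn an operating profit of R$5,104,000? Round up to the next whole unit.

193,794 covers

Contribution margin per unit = R$87.82 − R$40.98 = R$46.84.
Need Q such that Q × R$46.84 − R$3,973,300 = R$5,104,000, i.e. Q = R$9,077,300 / R$46.84 = 193,793.77 → 193,794.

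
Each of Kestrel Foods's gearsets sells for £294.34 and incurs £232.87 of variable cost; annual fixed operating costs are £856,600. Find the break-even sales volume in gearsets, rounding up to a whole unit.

Each unit contributes £294.34 − £232.87 = £61.47.
Break-even volume = fixed costs ÷ CM per unit = £856,600 ÷ £61.47 = 13,935.25, so 13,936 gearsets.

13,936 gearsets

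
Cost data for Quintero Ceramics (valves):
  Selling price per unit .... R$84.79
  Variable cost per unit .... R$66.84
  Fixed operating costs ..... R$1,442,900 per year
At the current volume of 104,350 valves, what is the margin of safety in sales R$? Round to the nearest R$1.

R$2,032,043

Unit CM = price − variable cost = R$84.79 − R$66.84 = R$17.95. Break-even units = R$1,442,900 ÷ R$17.95 = 80,384.40; break-even revenue = 80,384.40 × R$84.79 = R$6,815,793.37.
Actual sales revenue = 104,350 × R$84.79 = R$8,847,836.50.
Margin of safety = R$8,847,836.50 − R$6,815,793.37 = R$2,032,043.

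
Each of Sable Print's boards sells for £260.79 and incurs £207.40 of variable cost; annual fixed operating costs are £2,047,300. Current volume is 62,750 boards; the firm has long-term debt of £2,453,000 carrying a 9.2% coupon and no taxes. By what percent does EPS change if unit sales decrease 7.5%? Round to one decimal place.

-23.3%

Total contribution margin = 62,750 × £53.39 = £3,350,222.50.
EBIT = £3,350,222.50 − £2,047,300 = £1,302,922.50.
After interest of £225,676.00, pre-tax earnings = £1,077,246.50.
Degree of combined leverage = contribution ÷ (EBIT − I) = £3,350,222.50 ÷ £1,077,246.50 = 3.1100.
EPS therefore changes by 3.1100 × (-7.5%) = -23.3%.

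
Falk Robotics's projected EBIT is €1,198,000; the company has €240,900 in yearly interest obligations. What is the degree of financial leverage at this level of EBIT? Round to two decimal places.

Annual interest charges come to €240,900.00.
DFL = EBIT ÷ (EBIT − I) = €1,198,000 ÷ (€1,198,000 − €240,900.00) = €1,198,000 ÷ €957,100.00 = 1.2517.

1.25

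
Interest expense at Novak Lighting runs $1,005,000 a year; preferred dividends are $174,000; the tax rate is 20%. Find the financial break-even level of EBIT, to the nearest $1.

$1,222,500

Preferred dividends are paid after tax, so their pre-tax equivalent is $174,000 ÷ (1 − 0.20) = $217,500.00.
Financial break-even EBIT = interest + D_p ÷ (1 − t) = $1,005,000 + $217,500.00 = $1,222,500.00.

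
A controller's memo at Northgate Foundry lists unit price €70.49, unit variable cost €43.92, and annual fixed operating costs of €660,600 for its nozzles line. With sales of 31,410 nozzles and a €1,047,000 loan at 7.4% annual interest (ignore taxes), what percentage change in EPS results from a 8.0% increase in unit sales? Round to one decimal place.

Total contribution margin = 31,410 × €26.57 = €834,563.70.
Operating income = contribution − fixed costs = €834,563.70 − €660,600 = €173,963.70.
Interest = €77,478.00, so EBIT − I = €96,485.70.
Degree of combined leverage = contribution ÷ (EBIT − I) = €834,563.70 ÷ €96,485.70 = 8.6496.
%ΔEPS = DCL × %ΔSales = 8.6496 × +8.0% = +69.2%.

+69.2%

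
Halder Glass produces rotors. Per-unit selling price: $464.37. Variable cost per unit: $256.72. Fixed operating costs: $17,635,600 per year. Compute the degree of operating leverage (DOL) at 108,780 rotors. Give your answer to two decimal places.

Contribution at this volume is 108,780 × $207.65 = $22,588,167.00.
Operating income = contribution − fixed costs = $22,588,167.00 − $17,635,600 = $4,952,567.00.
DOL = contribution ÷ EBIT = $22,588,167.00 ÷ $4,952,567.00 = 4.5609.

4.56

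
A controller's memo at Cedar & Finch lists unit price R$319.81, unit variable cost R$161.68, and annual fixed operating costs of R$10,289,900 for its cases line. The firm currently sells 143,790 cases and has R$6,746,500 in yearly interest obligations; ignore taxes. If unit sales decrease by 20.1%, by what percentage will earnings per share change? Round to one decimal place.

Contribution at this volume is 143,790 × R$158.13 = R$22,737,512.70.
EBIT = R$22,737,512.70 − R$10,289,900 = R$12,447,612.70.
After interest of R$6,746,500.00, pre-tax earnings = R$5,701,112.70.
Degree of combined leverage = contribution ÷ (EBIT − I) = R$22,737,512.70 ÷ R$5,701,112.70 = 3.9883.
EPS therefore changes by 3.9883 × (-20.1%) = -80.2%.

-80.2%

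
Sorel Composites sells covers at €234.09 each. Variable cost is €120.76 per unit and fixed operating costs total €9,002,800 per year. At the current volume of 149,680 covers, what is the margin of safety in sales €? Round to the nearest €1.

Contribution margin per unit = €234.09 − €120.76 = €113.33. Break-even units = €9,002,800 ÷ €113.33 = 79,438.81; break-even revenue = 79,438.81 × €234.09 = €18,595,830.34.
Actual sales revenue = 149,680 × €234.09 = €35,038,591.20.
Margin of safety = €35,038,591.20 − €18,595,830.34 = €16,442,761.

€16,442,761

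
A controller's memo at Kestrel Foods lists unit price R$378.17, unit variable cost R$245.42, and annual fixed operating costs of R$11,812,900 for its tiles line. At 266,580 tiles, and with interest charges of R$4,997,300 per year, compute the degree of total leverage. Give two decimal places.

1.90

At 266,580 units, contribution = 266,580 × R$132.75 = R$35,388,495.00.
EBIT = R$35,388,495.00 − R$11,812,900 = R$23,575,595.00. Interest = R$4,997,300.00, so EBIT − I = R$18,578,295.00.
DCL = contribution ÷ (EBIT − I) = R$35,388,495.00 ÷ R$18,578,295.00 = 1.9048.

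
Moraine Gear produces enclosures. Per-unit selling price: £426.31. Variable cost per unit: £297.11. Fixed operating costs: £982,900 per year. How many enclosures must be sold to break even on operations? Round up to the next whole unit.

7,608 enclosures

Unit CM = price − variable cost = £426.31 − £297.11 = £129.20.
Break-even volume = fixed costs ÷ CM per unit = £982,900 ÷ £129.20 = 7,607.59, so 7,608 enclosures.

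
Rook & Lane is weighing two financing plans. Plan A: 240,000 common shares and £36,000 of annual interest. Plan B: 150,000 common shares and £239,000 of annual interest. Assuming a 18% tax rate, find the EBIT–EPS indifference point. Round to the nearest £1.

At indifference, (EBIT − 36,000)(1 − t)/240,000 = (EBIT − 239,000)(1 − t)/150,000.
The (1 − t) factor cancels: (EBIT − 36,000) × 150,000 = (EBIT − 239,000) × 240,000.
EBIT × (240,000 − 150,000) = 239,000 × 240,000 − 36,000 × 150,000 = 51,960,000,000, so EBIT = 51,960,000,000 ÷ 90,000 = 577,333.33.

£577,333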